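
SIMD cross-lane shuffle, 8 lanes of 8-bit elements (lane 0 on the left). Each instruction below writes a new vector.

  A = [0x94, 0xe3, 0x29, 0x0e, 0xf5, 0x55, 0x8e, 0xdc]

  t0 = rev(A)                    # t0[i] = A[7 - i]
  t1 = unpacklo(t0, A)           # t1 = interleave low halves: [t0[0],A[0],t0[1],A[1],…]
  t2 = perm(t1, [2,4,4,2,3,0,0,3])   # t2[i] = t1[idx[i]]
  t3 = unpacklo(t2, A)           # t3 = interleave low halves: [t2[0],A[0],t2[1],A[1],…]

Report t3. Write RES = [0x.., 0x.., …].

RES = [0x8e, 0x94, 0x55, 0xe3, 0x55, 0x29, 0x8e, 0x0e]

→ t0 |dc|8e|55|f5|0e|29|e3|94|
→ t1 |dc|94|8e|e3|55|29|f5|0e|
→ t2 |8e|55|55|8e|e3|dc|dc|e3|
→ t3 |8e|94|55|e3|55|29|8e|0e|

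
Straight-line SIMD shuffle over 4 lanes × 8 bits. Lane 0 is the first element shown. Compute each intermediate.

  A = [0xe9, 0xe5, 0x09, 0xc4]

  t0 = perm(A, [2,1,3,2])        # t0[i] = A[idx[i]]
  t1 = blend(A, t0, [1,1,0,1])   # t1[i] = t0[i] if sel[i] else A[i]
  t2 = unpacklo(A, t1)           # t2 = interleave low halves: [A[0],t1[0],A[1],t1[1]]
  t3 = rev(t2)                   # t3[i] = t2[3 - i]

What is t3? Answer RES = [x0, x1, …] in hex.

RES = [0xe5, 0xe5, 0x09, 0xe9]

→ t0 |09|e5|c4|09|
→ t1 |09|e5|09|09|
→ t2 |e9|09|e5|e5|
→ t3 |e5|e5|09|e9|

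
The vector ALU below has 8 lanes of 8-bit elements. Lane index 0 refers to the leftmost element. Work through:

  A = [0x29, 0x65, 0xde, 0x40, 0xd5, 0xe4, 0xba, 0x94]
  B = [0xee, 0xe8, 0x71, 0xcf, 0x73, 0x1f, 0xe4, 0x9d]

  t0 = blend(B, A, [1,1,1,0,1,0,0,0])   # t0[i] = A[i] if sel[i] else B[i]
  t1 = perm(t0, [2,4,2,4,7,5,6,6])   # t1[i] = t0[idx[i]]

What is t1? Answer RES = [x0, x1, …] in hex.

t0 = [0x29, 0x65, 0xde, 0xcf, 0xd5, 0x1f, 0xe4, 0x9d]
t1 = [0xde, 0xd5, 0xde, 0xd5, 0x9d, 0x1f, 0xe4, 0xe4]

RES = [ 0xde  0xd5  0xde  0xd5  0x9d  0x1f  0xe4  0xe4 ]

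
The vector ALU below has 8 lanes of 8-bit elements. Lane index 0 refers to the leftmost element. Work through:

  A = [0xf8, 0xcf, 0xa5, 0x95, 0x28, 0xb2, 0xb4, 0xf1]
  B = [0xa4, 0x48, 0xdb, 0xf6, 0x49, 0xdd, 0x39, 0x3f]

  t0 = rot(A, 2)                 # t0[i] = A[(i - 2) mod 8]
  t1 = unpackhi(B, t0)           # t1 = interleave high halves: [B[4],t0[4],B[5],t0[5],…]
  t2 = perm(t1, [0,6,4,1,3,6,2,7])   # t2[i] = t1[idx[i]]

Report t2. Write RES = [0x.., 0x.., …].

RES = [ 0x49  0x3f  0x39  0xa5  0x95  0x3f  0xdd  0xb2 ]

  t0: b4 f1 f8 cf a5 95 28 b2
  t1: 49 a5 dd 95 39 28 3f b2
  t2: 49 3f 39 a5 95 3f dd b2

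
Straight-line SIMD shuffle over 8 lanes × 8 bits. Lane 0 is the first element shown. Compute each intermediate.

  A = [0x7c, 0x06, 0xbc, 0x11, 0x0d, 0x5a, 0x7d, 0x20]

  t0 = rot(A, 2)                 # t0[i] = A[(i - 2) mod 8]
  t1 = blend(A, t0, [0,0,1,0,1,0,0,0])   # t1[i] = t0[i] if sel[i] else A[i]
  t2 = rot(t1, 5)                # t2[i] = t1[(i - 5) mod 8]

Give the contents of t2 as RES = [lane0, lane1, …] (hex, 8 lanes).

t0 = [0x7d, 0x20, 0x7c, 0x06, 0xbc, 0x11, 0x0d, 0x5a]
t1 = [0x7c, 0x06, 0x7c, 0x11, 0xbc, 0x5a, 0x7d, 0x20]
t2 = [0x11, 0xbc, 0x5a, 0x7d, 0x20, 0x7c, 0x06, 0x7c]

RES = [0x11, 0xbc, 0x5a, 0x7d, 0x20, 0x7c, 0x06, 0x7c]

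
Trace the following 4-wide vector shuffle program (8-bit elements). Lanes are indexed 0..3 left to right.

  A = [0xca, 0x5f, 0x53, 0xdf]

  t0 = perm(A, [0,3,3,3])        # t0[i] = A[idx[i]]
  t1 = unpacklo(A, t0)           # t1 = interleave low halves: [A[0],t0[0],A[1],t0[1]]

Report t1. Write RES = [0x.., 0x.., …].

RES = [ 0xca  0xca  0x5f  0xdf ]

  t0: ca df df df
  t1: ca ca 5f df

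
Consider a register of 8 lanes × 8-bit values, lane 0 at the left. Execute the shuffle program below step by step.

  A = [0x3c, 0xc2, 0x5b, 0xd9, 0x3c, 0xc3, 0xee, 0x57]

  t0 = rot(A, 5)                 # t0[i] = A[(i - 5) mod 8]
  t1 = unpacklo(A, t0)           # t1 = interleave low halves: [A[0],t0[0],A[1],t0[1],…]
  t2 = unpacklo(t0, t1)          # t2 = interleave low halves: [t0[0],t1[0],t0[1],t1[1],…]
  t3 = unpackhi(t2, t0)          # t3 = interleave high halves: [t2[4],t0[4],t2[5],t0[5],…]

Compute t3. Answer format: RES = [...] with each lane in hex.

→ t0 |d9|3c|c3|ee|57|3c|c2|5b|
→ t1 |3c|d9|c2|3c|5b|c3|d9|ee|
→ t2 |d9|3c|3c|d9|c3|c2|ee|3c|
→ t3 |c3|57|c2|3c|ee|c2|3c|5b|

RES = [0xc3, 0x57, 0xc2, 0x3c, 0xee, 0xc2, 0x3c, 0x5b]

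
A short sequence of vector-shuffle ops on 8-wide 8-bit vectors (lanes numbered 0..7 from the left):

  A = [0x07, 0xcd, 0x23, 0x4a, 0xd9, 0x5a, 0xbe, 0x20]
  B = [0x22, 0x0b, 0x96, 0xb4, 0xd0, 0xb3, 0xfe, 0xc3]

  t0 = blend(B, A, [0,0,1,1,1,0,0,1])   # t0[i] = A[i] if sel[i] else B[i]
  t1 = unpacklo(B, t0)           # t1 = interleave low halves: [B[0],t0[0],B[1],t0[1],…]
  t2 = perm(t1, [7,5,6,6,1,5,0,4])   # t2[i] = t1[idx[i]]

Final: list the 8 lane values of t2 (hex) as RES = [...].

RES = [0x4a, 0x23, 0xb4, 0xb4, 0x22, 0x23, 0x22, 0x96]

t0 = [0x22, 0x0b, 0x23, 0x4a, 0xd9, 0xb3, 0xfe, 0x20]
t1 = [0x22, 0x22, 0x0b, 0x0b, 0x96, 0x23, 0xb4, 0x4a]
t2 = [0x4a, 0x23, 0xb4, 0xb4, 0x22, 0x23, 0x22, 0x96]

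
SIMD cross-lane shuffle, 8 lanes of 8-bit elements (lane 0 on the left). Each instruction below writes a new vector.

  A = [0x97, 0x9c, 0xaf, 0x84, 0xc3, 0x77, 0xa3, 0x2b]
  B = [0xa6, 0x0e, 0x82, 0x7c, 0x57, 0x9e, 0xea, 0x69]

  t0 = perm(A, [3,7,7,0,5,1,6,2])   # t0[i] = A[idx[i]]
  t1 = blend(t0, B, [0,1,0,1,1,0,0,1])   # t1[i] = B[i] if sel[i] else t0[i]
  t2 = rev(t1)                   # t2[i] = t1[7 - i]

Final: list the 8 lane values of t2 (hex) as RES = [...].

RES = [0x69, 0xa3, 0x9c, 0x57, 0x7c, 0x2b, 0x0e, 0x84]

t0 = [0x84, 0x2b, 0x2b, 0x97, 0x77, 0x9c, 0xa3, 0xaf]
t1 = [0x84, 0x0e, 0x2b, 0x7c, 0x57, 0x9c, 0xa3, 0x69]
t2 = [0x69, 0xa3, 0x9c, 0x57, 0x7c, 0x2b, 0x0e, 0x84]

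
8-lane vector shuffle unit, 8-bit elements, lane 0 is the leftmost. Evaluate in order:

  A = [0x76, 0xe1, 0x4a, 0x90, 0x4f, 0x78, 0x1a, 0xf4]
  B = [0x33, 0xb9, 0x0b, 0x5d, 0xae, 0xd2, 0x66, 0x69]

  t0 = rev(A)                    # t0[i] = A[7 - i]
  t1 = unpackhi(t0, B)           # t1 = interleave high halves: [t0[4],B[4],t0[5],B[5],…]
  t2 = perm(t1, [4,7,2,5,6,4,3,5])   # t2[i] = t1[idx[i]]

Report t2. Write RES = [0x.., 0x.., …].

RES = [ 0xe1  0x69  0x4a  0x66  0x76  0xe1  0xd2  0x66 ]

  t0: f4 1a 78 4f 90 4a e1 76
  t1: 90 ae 4a d2 e1 66 76 69
  t2: e1 69 4a 66 76 e1 d2 66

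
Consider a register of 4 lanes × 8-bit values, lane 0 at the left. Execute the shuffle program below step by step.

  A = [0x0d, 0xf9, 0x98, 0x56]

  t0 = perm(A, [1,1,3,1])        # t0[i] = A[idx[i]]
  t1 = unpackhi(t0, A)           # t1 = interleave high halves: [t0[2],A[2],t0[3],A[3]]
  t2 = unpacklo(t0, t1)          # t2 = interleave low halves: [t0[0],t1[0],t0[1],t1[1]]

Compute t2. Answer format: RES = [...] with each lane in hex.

RES = [ 0xf9  0x56  0xf9  0x98 ]

  t0: f9 f9 56 f9
  t1: 56 98 f9 56
  t2: f9 56 f9 98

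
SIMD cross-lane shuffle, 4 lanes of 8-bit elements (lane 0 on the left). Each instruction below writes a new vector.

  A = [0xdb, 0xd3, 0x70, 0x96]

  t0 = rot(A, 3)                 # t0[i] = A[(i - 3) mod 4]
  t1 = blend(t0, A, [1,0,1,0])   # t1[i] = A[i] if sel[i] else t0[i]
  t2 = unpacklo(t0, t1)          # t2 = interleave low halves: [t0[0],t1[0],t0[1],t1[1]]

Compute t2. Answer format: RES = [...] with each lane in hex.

RES = [ 0xd3  0xdb  0x70  0x70 ]

t0 = [0xd3, 0x70, 0x96, 0xdb]
t1 = [0xdb, 0x70, 0x70, 0xdb]
t2 = [0xd3, 0xdb, 0x70, 0x70]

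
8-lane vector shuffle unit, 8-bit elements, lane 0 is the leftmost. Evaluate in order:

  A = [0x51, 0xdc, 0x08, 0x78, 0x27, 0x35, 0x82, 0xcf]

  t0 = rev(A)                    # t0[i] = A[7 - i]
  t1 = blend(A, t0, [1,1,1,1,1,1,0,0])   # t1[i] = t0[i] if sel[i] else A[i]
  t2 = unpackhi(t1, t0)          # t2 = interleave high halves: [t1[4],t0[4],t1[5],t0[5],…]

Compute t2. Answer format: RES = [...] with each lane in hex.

t0 = [0xcf, 0x82, 0x35, 0x27, 0x78, 0x08, 0xdc, 0x51]
t1 = [0xcf, 0x82, 0x35, 0x27, 0x78, 0x08, 0x82, 0xcf]
t2 = [0x78, 0x78, 0x08, 0x08, 0x82, 0xdc, 0xcf, 0x51]

RES = [0x78, 0x78, 0x08, 0x08, 0x82, 0xdc, 0xcf, 0x51]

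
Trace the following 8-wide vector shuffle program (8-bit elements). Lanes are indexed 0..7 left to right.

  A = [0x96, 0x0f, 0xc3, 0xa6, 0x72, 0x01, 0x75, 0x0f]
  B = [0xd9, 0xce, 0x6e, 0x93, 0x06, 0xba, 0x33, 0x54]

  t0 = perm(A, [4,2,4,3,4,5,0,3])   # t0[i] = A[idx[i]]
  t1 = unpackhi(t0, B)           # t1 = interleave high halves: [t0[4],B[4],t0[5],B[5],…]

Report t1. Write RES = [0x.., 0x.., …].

t0 = [0x72, 0xc3, 0x72, 0xa6, 0x72, 0x01, 0x96, 0xa6]
t1 = [0x72, 0x06, 0x01, 0xba, 0x96, 0x33, 0xa6, 0x54]

RES = [ 0x72  0x06  0x01  0xba  0x96  0x33  0xa6  0x54 ]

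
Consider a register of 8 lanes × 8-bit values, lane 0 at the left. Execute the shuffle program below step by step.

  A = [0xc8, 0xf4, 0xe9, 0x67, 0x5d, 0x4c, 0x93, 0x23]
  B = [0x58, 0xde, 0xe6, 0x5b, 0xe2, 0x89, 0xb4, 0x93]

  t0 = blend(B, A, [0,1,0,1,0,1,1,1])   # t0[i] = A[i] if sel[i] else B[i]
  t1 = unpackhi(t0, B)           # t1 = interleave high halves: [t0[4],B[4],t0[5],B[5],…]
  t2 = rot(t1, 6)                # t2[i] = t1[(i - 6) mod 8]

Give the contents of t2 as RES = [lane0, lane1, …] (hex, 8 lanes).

RES = [ 0x4c  0x89  0x93  0xb4  0x23  0x93  0xe2  0xe2 ]

→ t0 |58|f4|e6|67|e2|4c|93|23|
→ t1 |e2|e2|4c|89|93|b4|23|93|
→ t2 |4c|89|93|b4|23|93|e2|e2|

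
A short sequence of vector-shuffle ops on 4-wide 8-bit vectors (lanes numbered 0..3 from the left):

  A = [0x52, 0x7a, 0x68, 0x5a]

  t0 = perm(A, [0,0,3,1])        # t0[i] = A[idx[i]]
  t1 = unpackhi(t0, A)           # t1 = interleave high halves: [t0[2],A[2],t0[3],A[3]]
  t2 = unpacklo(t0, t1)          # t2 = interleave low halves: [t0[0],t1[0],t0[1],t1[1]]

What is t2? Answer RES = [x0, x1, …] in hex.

t0 = [0x52, 0x52, 0x5a, 0x7a]
t1 = [0x5a, 0x68, 0x7a, 0x5a]
t2 = [0x52, 0x5a, 0x52, 0x68]

RES = [ 0x52  0x5a  0x52  0x68 ]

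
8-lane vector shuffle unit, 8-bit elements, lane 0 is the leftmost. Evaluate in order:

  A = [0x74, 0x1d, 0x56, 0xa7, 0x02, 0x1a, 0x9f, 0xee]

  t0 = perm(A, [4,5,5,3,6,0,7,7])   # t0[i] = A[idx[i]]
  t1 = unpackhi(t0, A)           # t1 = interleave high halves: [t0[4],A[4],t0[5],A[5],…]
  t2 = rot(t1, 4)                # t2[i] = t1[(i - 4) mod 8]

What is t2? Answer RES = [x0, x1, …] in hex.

  t0: 02 1a 1a a7 9f 74 ee ee
  t1: 9f 02 74 1a ee 9f ee ee
  t2: ee 9f ee ee 9f 02 74 1a

RES = [ 0xee  0x9f  0xee  0xee  0x9f  0x02  0x74  0x1a ]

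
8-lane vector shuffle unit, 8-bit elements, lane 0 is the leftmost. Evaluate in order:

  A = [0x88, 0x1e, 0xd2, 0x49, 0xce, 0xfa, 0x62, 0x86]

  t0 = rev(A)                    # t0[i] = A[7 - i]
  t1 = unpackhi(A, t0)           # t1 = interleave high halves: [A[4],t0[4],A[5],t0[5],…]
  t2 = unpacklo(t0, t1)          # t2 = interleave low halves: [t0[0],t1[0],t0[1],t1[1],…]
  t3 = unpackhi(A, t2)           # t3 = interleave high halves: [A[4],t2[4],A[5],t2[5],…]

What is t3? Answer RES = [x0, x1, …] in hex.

→ t0 |86|62|fa|ce|49|d2|1e|88|
→ t1 |ce|49|fa|d2|62|1e|86|88|
→ t2 |86|ce|62|49|fa|fa|ce|d2|
→ t3 |ce|fa|fa|fa|62|ce|86|d2|

RES = [ 0xce  0xfa  0xfa  0xfa  0x62  0xce  0x86  0xd2 ]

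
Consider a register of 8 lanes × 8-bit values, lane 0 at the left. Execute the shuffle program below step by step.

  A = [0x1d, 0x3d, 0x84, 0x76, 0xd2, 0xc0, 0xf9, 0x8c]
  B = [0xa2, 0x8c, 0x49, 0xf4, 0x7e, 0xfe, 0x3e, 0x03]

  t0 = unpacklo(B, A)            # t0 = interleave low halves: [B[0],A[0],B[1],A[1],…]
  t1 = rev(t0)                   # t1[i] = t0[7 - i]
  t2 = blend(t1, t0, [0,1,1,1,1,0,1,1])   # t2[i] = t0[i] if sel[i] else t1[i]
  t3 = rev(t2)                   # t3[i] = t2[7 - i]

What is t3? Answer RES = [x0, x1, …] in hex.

  t0: a2 1d 8c 3d 49 84 f4 76
  t1: 76 f4 84 49 3d 8c 1d a2
  t2: 76 1d 8c 3d 49 8c f4 76
  t3: 76 f4 8c 49 3d 8c 1d 76

RES = [0x76, 0xf4, 0x8c, 0x49, 0x3d, 0x8c, 0x1d, 0x76]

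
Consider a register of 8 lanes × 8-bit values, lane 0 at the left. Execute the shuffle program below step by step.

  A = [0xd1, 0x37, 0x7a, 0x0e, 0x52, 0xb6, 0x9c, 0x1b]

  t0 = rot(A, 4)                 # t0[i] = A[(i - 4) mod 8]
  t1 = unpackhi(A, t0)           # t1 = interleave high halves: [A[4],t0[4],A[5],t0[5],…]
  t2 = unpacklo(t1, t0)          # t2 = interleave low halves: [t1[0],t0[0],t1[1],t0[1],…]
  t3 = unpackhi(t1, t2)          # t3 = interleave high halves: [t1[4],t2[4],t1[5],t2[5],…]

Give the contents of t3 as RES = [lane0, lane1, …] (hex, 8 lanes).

t0 = [0x52, 0xb6, 0x9c, 0x1b, 0xd1, 0x37, 0x7a, 0x0e]
t1 = [0x52, 0xd1, 0xb6, 0x37, 0x9c, 0x7a, 0x1b, 0x0e]
t2 = [0x52, 0x52, 0xd1, 0xb6, 0xb6, 0x9c, 0x37, 0x1b]
t3 = [0x9c, 0xb6, 0x7a, 0x9c, 0x1b, 0x37, 0x0e, 0x1b]

RES = [0x9c, 0xb6, 0x7a, 0x9c, 0x1b, 0x37, 0x0e, 0x1b]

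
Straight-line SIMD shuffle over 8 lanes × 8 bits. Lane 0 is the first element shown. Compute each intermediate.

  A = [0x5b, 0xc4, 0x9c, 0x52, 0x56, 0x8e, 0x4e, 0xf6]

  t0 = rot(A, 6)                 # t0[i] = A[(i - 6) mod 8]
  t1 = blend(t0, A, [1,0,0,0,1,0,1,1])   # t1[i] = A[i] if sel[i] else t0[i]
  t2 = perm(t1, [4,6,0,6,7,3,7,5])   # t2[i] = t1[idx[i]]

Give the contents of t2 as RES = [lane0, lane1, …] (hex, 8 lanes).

RES = [ 0x56  0x4e  0x5b  0x4e  0xf6  0x8e  0xf6  0xf6 ]

→ t0 |9c|52|56|8e|4e|f6|5b|c4|
→ t1 |5b|52|56|8e|56|f6|4e|f6|
→ t2 |56|4e|5b|4e|f6|8e|f6|f6|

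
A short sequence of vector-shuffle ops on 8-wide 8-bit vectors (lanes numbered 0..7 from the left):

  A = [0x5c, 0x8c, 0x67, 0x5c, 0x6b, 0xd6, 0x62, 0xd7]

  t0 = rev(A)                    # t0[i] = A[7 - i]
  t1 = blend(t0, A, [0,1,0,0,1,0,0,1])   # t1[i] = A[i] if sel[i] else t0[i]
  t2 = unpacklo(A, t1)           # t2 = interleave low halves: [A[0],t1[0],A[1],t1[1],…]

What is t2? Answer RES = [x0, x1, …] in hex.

RES = [ 0x5c  0xd7  0x8c  0x8c  0x67  0xd6  0x5c  0x6b ]

→ t0 |d7|62|d6|6b|5c|67|8c|5c|
→ t1 |d7|8c|d6|6b|6b|67|8c|d7|
→ t2 |5c|d7|8c|8c|67|d6|5c|6b|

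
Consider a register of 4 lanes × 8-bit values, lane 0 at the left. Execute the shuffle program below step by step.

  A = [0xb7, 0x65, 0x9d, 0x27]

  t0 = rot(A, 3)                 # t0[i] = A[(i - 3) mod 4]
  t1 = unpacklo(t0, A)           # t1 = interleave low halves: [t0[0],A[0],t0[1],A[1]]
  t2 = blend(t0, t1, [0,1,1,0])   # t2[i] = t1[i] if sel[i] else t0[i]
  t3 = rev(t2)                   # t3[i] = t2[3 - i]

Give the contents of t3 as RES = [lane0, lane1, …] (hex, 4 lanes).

RES = [0xb7, 0x9d, 0xb7, 0x65]

→ t0 |65|9d|27|b7|
→ t1 |65|b7|9d|65|
→ t2 |65|b7|9d|b7|
→ t3 |b7|9d|b7|65|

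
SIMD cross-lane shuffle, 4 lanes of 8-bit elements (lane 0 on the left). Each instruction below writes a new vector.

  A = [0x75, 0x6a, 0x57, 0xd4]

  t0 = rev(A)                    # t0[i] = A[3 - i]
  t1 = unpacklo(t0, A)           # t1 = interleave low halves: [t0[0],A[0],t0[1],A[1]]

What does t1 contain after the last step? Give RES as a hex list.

RES = [0xd4, 0x75, 0x57, 0x6a]

→ t0 |d4|57|6a|75|
→ t1 |d4|75|57|6a|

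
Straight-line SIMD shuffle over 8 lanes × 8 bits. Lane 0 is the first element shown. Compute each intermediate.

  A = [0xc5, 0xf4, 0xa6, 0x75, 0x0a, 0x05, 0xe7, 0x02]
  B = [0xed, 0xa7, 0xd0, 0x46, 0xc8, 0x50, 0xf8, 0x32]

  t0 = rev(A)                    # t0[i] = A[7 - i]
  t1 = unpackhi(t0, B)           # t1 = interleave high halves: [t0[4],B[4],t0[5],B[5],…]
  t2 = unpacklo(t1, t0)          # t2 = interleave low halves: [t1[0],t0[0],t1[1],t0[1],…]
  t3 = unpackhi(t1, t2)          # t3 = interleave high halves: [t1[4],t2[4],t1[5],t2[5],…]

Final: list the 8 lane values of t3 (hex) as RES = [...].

RES = [ 0xf4  0xa6  0xf8  0x05  0xc5  0x50  0x32  0x0a ]

  t0: 02 e7 05 0a 75 a6 f4 c5
  t1: 75 c8 a6 50 f4 f8 c5 32
  t2: 75 02 c8 e7 a6 05 50 0a
  t3: f4 a6 f8 05 c5 50 32 0a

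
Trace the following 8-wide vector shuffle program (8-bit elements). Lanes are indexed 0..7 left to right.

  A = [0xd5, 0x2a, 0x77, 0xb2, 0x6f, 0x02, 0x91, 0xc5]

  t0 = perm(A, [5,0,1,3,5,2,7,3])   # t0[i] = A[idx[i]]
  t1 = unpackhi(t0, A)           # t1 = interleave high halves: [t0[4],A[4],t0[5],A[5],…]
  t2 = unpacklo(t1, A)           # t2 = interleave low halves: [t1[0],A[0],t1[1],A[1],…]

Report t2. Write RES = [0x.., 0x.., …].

  t0: 02 d5 2a b2 02 77 c5 b2
  t1: 02 6f 77 02 c5 91 b2 c5
  t2: 02 d5 6f 2a 77 77 02 b2

RES = [ 0x02  0xd5  0x6f  0x2a  0x77  0x77  0x02  0xb2 ]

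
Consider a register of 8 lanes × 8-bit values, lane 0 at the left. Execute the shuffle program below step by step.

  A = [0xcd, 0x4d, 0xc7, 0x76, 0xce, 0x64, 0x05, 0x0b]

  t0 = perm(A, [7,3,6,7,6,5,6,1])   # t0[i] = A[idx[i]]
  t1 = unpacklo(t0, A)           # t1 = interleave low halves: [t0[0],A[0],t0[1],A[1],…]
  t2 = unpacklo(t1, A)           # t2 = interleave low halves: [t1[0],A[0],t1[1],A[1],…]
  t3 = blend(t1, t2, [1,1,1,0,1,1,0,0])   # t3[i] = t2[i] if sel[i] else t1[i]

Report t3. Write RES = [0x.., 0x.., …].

→ t0 |0b|76|05|0b|05|64|05|4d|
→ t1 |0b|cd|76|4d|05|c7|0b|76|
→ t2 |0b|cd|cd|4d|76|c7|4d|76|
→ t3 |0b|cd|cd|4d|76|c7|0b|76|

RES = [ 0x0b  0xcd  0xcd  0x4d  0x76  0xc7  0x0b  0x76 ]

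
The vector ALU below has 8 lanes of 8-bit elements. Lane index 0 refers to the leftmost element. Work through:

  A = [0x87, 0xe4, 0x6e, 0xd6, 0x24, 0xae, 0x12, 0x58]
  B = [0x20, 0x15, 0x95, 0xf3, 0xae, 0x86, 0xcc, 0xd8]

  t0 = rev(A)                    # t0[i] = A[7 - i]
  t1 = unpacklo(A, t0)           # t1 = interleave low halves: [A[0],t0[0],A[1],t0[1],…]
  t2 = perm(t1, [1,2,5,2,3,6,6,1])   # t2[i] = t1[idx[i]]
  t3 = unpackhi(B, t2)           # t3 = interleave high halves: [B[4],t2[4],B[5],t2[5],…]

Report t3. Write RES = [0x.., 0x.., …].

t0 = [0x58, 0x12, 0xae, 0x24, 0xd6, 0x6e, 0xe4, 0x87]
t1 = [0x87, 0x58, 0xe4, 0x12, 0x6e, 0xae, 0xd6, 0x24]
t2 = [0x58, 0xe4, 0xae, 0xe4, 0x12, 0xd6, 0xd6, 0x58]
t3 = [0xae, 0x12, 0x86, 0xd6, 0xcc, 0xd6, 0xd8, 0x58]

RES = [ 0xae  0x12  0x86  0xd6  0xcc  0xd6  0xd8  0x58 ]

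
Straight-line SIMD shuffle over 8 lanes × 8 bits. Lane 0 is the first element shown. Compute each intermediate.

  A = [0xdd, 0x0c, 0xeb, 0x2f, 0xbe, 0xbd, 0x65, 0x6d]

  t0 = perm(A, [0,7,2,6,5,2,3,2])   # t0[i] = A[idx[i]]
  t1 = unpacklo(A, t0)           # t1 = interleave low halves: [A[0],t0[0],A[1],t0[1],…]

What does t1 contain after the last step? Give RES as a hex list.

RES = [ 0xdd  0xdd  0x0c  0x6d  0xeb  0xeb  0x2f  0x65 ]

→ t0 |dd|6d|eb|65|bd|eb|2f|eb|
→ t1 |dd|dd|0c|6d|eb|eb|2f|65|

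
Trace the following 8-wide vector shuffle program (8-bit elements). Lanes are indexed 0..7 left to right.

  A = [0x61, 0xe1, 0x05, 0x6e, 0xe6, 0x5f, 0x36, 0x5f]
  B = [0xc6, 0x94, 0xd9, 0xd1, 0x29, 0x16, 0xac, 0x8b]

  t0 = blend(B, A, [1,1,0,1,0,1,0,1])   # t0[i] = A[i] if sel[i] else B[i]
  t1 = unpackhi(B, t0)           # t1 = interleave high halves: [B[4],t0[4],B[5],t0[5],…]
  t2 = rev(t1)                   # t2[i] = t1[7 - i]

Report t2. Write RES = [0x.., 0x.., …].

RES = [0x5f, 0x8b, 0xac, 0xac, 0x5f, 0x16, 0x29, 0x29]

t0 = [0x61, 0xe1, 0xd9, 0x6e, 0x29, 0x5f, 0xac, 0x5f]
t1 = [0x29, 0x29, 0x16, 0x5f, 0xac, 0xac, 0x8b, 0x5f]
t2 = [0x5f, 0x8b, 0xac, 0xac, 0x5f, 0x16, 0x29, 0x29]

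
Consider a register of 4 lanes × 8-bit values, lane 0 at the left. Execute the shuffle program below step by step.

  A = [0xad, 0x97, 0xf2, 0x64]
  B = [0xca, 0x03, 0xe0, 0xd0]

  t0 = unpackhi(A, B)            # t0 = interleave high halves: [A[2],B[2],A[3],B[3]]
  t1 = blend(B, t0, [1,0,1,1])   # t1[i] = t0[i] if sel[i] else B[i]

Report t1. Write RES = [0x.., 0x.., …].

→ t0 |f2|e0|64|d0|
→ t1 |f2|03|64|d0|

RES = [ 0xf2  0x03  0x64  0xd0 ]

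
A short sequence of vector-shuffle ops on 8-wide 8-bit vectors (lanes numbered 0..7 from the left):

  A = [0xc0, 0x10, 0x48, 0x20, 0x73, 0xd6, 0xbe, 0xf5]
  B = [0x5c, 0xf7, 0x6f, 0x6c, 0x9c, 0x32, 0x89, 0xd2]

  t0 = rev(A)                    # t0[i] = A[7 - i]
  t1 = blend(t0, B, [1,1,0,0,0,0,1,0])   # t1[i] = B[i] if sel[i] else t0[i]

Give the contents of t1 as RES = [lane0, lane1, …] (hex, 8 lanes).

RES = [0x5c, 0xf7, 0xd6, 0x73, 0x20, 0x48, 0x89, 0xc0]

→ t0 |f5|be|d6|73|20|48|10|c0|
→ t1 |5c|f7|d6|73|20|48|89|c0|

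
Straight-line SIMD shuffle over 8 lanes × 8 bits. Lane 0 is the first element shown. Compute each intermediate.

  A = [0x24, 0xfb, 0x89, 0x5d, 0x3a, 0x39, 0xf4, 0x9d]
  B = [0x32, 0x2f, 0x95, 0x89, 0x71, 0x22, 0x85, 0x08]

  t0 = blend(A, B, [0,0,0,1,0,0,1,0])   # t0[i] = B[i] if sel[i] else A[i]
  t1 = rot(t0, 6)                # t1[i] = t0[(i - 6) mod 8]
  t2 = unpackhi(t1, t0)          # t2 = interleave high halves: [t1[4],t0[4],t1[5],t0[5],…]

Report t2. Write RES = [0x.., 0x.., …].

RES = [0x85, 0x3a, 0x9d, 0x39, 0x24, 0x85, 0xfb, 0x9d]

→ t0 |24|fb|89|89|3a|39|85|9d|
→ t1 |89|89|3a|39|85|9d|24|fb|
→ t2 |85|3a|9d|39|24|85|fb|9d|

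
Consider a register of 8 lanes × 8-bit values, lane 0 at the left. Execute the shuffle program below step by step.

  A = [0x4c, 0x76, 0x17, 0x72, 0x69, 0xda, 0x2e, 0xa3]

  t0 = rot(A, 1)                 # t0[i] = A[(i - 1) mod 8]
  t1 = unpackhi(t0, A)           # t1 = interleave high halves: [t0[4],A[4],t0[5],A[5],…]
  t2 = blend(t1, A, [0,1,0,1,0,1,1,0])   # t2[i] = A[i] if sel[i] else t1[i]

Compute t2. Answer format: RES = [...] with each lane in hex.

  t0: a3 4c 76 17 72 69 da 2e
  t1: 72 69 69 da da 2e 2e a3
  t2: 72 76 69 72 da da 2e a3

RES = [0x72, 0x76, 0x69, 0x72, 0xda, 0xda, 0x2e, 0xa3]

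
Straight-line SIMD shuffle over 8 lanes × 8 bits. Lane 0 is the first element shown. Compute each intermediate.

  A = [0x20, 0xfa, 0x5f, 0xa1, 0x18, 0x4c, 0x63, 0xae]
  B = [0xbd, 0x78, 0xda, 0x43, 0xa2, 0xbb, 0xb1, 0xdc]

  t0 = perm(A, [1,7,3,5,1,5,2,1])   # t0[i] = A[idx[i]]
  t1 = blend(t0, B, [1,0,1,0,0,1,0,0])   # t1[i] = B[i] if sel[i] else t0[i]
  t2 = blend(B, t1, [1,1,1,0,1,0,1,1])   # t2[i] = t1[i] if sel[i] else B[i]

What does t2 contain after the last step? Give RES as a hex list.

t0 = [0xfa, 0xae, 0xa1, 0x4c, 0xfa, 0x4c, 0x5f, 0xfa]
t1 = [0xbd, 0xae, 0xda, 0x4c, 0xfa, 0xbb, 0x5f, 0xfa]
t2 = [0xbd, 0xae, 0xda, 0x43, 0xfa, 0xbb, 0x5f, 0xfa]

RES = [ 0xbd  0xae  0xda  0x43  0xfa  0xbb  0x5f  0xfa ]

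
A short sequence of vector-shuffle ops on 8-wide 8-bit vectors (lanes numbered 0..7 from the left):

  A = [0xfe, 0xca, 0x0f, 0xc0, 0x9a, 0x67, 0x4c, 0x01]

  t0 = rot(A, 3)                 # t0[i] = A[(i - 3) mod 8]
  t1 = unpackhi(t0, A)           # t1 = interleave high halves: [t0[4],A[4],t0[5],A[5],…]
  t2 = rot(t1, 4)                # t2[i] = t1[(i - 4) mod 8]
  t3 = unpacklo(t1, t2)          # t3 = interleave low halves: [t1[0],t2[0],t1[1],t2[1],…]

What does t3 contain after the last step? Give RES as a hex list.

RES = [0xca, 0xc0, 0x9a, 0x4c, 0x0f, 0x9a, 0x67, 0x01]

t0 = [0x67, 0x4c, 0x01, 0xfe, 0xca, 0x0f, 0xc0, 0x9a]
t1 = [0xca, 0x9a, 0x0f, 0x67, 0xc0, 0x4c, 0x9a, 0x01]
t2 = [0xc0, 0x4c, 0x9a, 0x01, 0xca, 0x9a, 0x0f, 0x67]
t3 = [0xca, 0xc0, 0x9a, 0x4c, 0x0f, 0x9a, 0x67, 0x01]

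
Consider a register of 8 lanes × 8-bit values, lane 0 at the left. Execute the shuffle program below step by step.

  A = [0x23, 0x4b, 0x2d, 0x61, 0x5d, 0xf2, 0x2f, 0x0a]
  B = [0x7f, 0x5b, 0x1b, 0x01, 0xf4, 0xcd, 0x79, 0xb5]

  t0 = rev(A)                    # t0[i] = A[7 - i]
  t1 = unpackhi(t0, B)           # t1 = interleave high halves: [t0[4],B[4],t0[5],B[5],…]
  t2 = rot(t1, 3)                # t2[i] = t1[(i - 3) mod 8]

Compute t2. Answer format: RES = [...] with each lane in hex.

  t0: 0a 2f f2 5d 61 2d 4b 23
  t1: 61 f4 2d cd 4b 79 23 b5
  t2: 79 23 b5 61 f4 2d cd 4b

RES = [0x79, 0x23, 0xb5, 0x61, 0xf4, 0x2d, 0xcd, 0x4b]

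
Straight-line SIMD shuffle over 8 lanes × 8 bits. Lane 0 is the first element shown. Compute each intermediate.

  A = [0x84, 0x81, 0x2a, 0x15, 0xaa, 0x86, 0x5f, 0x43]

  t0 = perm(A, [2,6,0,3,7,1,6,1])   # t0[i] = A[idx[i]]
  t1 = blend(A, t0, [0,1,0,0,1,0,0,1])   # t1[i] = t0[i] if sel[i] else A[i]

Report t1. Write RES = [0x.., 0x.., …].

→ t0 |2a|5f|84|15|43|81|5f|81|
→ t1 |84|5f|2a|15|43|86|5f|81|

RES = [0x84, 0x5f, 0x2a, 0x15, 0x43, 0x86, 0x5f, 0x81]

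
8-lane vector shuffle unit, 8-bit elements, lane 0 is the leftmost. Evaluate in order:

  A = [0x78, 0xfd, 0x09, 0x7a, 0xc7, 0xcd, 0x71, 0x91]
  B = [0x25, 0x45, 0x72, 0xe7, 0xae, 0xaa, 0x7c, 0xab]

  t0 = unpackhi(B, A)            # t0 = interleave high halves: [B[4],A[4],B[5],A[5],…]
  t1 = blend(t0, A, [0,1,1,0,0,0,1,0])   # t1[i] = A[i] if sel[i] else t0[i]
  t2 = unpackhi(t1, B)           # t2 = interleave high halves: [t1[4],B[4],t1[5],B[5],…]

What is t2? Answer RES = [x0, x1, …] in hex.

→ t0 |ae|c7|aa|cd|7c|71|ab|91|
→ t1 |ae|fd|09|cd|7c|71|71|91|
→ t2 |7c|ae|71|aa|71|7c|91|ab|

RES = [0x7c, 0xae, 0x71, 0xaa, 0x71, 0x7c, 0x91, 0xab]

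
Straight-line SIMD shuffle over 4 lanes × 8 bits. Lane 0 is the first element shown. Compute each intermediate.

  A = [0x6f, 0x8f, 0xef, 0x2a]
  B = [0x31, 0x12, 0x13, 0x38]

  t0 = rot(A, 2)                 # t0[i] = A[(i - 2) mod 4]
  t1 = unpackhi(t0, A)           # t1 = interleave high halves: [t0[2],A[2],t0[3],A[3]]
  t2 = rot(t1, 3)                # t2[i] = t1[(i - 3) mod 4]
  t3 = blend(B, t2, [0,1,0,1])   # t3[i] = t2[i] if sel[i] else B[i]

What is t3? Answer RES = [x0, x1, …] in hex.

RES = [0x31, 0x8f, 0x13, 0x6f]

→ t0 |ef|2a|6f|8f|
→ t1 |6f|ef|8f|2a|
→ t2 |ef|8f|2a|6f|
→ t3 |31|8f|13|6f|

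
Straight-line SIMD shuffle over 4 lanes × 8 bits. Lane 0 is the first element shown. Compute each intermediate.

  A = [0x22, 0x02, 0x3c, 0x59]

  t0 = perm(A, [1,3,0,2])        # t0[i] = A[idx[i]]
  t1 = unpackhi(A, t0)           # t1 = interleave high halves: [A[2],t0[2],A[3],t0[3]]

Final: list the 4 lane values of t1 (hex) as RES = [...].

RES = [0x3c, 0x22, 0x59, 0x3c]

→ t0 |02|59|22|3c|
→ t1 |3c|22|59|3c|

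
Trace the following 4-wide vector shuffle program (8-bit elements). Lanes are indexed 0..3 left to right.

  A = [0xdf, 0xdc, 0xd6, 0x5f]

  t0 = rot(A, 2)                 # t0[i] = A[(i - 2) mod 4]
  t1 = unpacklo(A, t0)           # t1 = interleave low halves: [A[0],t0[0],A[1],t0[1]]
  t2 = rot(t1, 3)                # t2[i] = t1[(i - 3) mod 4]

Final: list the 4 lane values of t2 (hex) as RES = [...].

→ t0 |d6|5f|df|dc|
→ t1 |df|d6|dc|5f|
→ t2 |d6|dc|5f|df|

RES = [ 0xd6  0xdc  0x5f  0xdf ]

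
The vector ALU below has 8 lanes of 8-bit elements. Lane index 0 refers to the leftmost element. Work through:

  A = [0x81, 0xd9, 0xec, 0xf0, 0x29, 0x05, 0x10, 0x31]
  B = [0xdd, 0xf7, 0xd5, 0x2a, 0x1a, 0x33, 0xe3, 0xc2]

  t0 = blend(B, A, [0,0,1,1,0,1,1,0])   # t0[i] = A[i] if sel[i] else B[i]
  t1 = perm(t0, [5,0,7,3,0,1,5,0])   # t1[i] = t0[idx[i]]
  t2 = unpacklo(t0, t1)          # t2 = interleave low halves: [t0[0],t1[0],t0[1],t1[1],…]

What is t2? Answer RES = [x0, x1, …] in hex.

RES = [ 0xdd  0x05  0xf7  0xdd  0xec  0xc2  0xf0  0xf0 ]

→ t0 |dd|f7|ec|f0|1a|05|10|c2|
→ t1 |05|dd|c2|f0|dd|f7|05|dd|
→ t2 |dd|05|f7|dd|ec|c2|f0|f0|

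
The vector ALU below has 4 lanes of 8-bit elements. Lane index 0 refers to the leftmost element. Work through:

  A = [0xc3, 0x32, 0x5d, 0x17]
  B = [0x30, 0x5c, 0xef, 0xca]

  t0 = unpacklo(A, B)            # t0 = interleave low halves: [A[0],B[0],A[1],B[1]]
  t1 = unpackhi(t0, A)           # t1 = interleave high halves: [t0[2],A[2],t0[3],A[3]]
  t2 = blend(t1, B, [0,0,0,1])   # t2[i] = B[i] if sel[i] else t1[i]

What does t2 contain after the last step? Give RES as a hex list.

→ t0 |c3|30|32|5c|
→ t1 |32|5d|5c|17|
→ t2 |32|5d|5c|ca|

RES = [0x32, 0x5d, 0x5c, 0xca]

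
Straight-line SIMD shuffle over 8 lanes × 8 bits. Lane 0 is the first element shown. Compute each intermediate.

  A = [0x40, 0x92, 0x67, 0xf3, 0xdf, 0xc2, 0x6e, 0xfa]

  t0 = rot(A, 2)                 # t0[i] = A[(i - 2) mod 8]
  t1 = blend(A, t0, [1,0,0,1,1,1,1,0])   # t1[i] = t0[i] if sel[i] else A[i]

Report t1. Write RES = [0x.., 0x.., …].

RES = [0x6e, 0x92, 0x67, 0x92, 0x67, 0xf3, 0xdf, 0xfa]

  t0: 6e fa 40 92 67 f3 df c2
  t1: 6e 92 67 92 67 f3 df fa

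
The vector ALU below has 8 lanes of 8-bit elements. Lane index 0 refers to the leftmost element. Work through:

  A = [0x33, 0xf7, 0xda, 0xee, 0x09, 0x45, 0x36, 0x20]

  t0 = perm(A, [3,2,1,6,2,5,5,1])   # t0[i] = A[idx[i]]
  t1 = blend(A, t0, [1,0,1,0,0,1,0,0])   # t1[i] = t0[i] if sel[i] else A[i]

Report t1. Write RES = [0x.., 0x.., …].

t0 = [0xee, 0xda, 0xf7, 0x36, 0xda, 0x45, 0x45, 0xf7]
t1 = [0xee, 0xf7, 0xf7, 0xee, 0x09, 0x45, 0x36, 0x20]

RES = [0xee, 0xf7, 0xf7, 0xee, 0x09, 0x45, 0x36, 0x20]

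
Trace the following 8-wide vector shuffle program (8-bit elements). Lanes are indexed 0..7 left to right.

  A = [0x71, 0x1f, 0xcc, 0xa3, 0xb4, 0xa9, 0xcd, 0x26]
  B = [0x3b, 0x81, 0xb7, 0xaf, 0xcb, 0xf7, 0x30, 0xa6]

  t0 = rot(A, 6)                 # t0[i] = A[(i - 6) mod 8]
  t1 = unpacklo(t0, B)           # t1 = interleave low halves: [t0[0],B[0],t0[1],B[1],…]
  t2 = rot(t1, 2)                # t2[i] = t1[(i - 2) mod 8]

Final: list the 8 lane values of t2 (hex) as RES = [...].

  t0: cc a3 b4 a9 cd 26 71 1f
  t1: cc 3b a3 81 b4 b7 a9 af
  t2: a9 af cc 3b a3 81 b4 b7

RES = [ 0xa9  0xaf  0xcc  0x3b  0xa3  0x81  0xb4  0xb7 ]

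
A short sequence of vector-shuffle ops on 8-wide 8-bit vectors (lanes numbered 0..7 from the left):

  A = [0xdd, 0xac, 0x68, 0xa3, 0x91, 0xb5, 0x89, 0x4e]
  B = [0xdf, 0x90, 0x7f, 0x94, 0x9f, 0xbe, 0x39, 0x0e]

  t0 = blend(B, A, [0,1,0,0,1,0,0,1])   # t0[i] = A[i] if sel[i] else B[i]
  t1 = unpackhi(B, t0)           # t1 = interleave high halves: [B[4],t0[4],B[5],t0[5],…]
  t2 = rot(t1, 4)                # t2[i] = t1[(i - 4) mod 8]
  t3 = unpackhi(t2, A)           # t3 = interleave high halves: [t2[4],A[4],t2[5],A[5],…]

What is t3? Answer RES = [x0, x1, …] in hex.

→ t0 |df|ac|7f|94|91|be|39|4e|
→ t1 |9f|91|be|be|39|39|0e|4e|
→ t2 |39|39|0e|4e|9f|91|be|be|
→ t3 |9f|91|91|b5|be|89|be|4e|

RES = [0x9f, 0x91, 0x91, 0xb5, 0xbe, 0x89, 0xbe, 0x4e]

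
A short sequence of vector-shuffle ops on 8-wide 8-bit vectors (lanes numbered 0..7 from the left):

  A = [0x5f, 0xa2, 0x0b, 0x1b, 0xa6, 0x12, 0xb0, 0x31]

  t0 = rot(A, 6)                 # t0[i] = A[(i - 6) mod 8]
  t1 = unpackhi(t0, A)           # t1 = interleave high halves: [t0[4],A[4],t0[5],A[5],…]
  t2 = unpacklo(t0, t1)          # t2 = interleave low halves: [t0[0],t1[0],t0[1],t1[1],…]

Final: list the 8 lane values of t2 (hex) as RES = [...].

t0 = [0x0b, 0x1b, 0xa6, 0x12, 0xb0, 0x31, 0x5f, 0xa2]
t1 = [0xb0, 0xa6, 0x31, 0x12, 0x5f, 0xb0, 0xa2, 0x31]
t2 = [0x0b, 0xb0, 0x1b, 0xa6, 0xa6, 0x31, 0x12, 0x12]

RES = [ 0x0b  0xb0  0x1b  0xa6  0xa6  0x31  0x12  0x12 ]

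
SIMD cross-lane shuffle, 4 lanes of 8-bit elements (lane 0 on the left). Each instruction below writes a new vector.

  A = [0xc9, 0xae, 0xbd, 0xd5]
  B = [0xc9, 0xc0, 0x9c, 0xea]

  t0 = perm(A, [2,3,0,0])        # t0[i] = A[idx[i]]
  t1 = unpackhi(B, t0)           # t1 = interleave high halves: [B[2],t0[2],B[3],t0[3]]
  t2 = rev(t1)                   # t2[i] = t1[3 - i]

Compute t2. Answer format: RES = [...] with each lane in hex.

  t0: bd d5 c9 c9
  t1: 9c c9 ea c9
  t2: c9 ea c9 9c

RES = [0xc9, 0xea, 0xc9, 0x9c]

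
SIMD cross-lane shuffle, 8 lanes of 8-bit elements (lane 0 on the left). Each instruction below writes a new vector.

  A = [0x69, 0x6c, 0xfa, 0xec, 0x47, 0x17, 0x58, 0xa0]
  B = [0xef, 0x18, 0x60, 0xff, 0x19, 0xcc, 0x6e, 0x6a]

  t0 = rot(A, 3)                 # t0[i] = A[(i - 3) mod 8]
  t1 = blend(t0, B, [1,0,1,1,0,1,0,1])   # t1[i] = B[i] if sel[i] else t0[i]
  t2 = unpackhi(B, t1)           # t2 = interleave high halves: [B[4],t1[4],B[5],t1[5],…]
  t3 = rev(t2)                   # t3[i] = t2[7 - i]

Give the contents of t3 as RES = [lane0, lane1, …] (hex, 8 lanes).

t0 = [0x17, 0x58, 0xa0, 0x69, 0x6c, 0xfa, 0xec, 0x47]
t1 = [0xef, 0x58, 0x60, 0xff, 0x6c, 0xcc, 0xec, 0x6a]
t2 = [0x19, 0x6c, 0xcc, 0xcc, 0x6e, 0xec, 0x6a, 0x6a]
t3 = [0x6a, 0x6a, 0xec, 0x6e, 0xcc, 0xcc, 0x6c, 0x19]

RES = [ 0x6a  0x6a  0xec  0x6e  0xcc  0xcc  0x6c  0x19 ]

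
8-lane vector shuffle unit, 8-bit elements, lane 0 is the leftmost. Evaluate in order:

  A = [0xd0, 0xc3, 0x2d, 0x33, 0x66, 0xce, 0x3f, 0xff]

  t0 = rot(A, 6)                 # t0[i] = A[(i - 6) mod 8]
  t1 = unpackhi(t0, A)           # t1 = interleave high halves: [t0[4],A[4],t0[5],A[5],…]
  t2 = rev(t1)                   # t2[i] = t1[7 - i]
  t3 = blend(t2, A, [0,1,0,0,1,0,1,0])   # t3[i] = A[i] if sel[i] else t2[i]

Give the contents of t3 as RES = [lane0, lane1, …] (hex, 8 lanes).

RES = [ 0xff  0xc3  0x3f  0xd0  0x66  0xff  0x3f  0x3f ]

t0 = [0x2d, 0x33, 0x66, 0xce, 0x3f, 0xff, 0xd0, 0xc3]
t1 = [0x3f, 0x66, 0xff, 0xce, 0xd0, 0x3f, 0xc3, 0xff]
t2 = [0xff, 0xc3, 0x3f, 0xd0, 0xce, 0xff, 0x66, 0x3f]
t3 = [0xff, 0xc3, 0x3f, 0xd0, 0x66, 0xff, 0x3f, 0x3f]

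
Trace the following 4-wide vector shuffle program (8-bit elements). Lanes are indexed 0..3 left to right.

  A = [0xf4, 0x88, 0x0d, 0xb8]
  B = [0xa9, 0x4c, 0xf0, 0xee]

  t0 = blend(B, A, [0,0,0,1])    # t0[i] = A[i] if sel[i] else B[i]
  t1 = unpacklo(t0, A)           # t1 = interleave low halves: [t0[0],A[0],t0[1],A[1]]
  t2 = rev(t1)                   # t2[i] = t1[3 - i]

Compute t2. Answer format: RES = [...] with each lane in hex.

RES = [ 0x88  0x4c  0xf4  0xa9 ]

→ t0 |a9|4c|f0|b8|
→ t1 |a9|f4|4c|88|
→ t2 |88|4c|f4|a9|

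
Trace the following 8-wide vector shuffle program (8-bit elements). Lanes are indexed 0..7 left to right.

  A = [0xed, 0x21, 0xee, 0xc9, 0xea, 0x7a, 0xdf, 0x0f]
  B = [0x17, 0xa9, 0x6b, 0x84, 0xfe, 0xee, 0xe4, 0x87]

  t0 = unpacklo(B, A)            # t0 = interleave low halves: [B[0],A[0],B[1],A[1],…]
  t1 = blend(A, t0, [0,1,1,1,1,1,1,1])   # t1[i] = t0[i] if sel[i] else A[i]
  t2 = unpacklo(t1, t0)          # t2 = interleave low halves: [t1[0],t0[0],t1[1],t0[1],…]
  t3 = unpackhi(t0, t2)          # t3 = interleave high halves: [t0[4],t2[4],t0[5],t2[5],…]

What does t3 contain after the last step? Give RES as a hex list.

RES = [ 0x6b  0xa9  0xee  0xa9  0x84  0x21  0xc9  0x21 ]

→ t0 |17|ed|a9|21|6b|ee|84|c9|
→ t1 |ed|ed|a9|21|6b|ee|84|c9|
→ t2 |ed|17|ed|ed|a9|a9|21|21|
→ t3 |6b|a9|ee|a9|84|21|c9|21|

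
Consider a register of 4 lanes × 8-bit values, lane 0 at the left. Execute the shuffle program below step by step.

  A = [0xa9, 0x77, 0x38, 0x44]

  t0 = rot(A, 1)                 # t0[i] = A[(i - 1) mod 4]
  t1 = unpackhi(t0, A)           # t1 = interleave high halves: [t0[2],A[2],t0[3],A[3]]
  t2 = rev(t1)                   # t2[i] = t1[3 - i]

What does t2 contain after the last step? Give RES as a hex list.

RES = [ 0x44  0x38  0x38  0x77 ]

t0 = [0x44, 0xa9, 0x77, 0x38]
t1 = [0x77, 0x38, 0x38, 0x44]
t2 = [0x44, 0x38, 0x38, 0x77]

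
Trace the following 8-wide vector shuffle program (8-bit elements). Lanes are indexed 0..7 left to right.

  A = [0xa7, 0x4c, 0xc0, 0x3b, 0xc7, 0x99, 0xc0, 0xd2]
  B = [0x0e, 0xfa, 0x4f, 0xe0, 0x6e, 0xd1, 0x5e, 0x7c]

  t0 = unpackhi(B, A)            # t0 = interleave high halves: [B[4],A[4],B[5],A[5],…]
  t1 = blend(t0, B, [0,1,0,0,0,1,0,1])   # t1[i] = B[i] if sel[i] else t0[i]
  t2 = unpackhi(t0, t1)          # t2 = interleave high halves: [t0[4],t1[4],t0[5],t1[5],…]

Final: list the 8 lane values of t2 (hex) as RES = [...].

RES = [ 0x5e  0x5e  0xc0  0xd1  0x7c  0x7c  0xd2  0x7c ]

t0 = [0x6e, 0xc7, 0xd1, 0x99, 0x5e, 0xc0, 0x7c, 0xd2]
t1 = [0x6e, 0xfa, 0xd1, 0x99, 0x5e, 0xd1, 0x7c, 0x7c]
t2 = [0x5e, 0x5e, 0xc0, 0xd1, 0x7c, 0x7c, 0xd2, 0x7c]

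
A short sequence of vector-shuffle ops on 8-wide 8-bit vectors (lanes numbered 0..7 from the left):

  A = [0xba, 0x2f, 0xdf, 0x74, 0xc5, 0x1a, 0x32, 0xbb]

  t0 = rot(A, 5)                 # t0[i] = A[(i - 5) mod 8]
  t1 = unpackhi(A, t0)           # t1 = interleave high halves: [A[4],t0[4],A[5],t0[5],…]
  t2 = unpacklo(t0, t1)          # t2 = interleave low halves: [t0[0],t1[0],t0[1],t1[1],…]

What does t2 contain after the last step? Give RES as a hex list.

RES = [0x74, 0xc5, 0xc5, 0xbb, 0x1a, 0x1a, 0x32, 0xba]

→ t0 |74|c5|1a|32|bb|ba|2f|df|
→ t1 |c5|bb|1a|ba|32|2f|bb|df|
→ t2 |74|c5|c5|bb|1a|1a|32|ba|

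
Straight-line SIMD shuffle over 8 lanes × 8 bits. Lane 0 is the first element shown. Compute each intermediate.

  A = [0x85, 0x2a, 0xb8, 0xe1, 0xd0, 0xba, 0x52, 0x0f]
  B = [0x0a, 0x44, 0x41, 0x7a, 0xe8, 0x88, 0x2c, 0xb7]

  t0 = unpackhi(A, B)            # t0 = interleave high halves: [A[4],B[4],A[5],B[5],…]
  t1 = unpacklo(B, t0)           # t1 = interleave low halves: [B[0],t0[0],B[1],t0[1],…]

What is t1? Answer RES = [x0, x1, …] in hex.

RES = [ 0x0a  0xd0  0x44  0xe8  0x41  0xba  0x7a  0x88 ]

→ t0 |d0|e8|ba|88|52|2c|0f|b7|
→ t1 |0a|d0|44|e8|41|ba|7a|88|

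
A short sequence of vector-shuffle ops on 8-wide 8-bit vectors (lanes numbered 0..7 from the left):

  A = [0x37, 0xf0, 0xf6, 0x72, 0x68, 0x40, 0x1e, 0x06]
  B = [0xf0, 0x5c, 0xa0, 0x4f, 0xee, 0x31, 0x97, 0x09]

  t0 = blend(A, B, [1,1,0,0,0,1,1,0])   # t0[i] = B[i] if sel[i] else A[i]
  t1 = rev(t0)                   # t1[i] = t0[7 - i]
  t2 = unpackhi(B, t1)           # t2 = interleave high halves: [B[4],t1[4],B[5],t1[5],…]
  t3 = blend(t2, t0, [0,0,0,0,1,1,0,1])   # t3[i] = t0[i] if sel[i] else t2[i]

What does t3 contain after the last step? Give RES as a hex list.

RES = [0xee, 0x72, 0x31, 0xf6, 0x68, 0x31, 0x09, 0x06]

t0 = [0xf0, 0x5c, 0xf6, 0x72, 0x68, 0x31, 0x97, 0x06]
t1 = [0x06, 0x97, 0x31, 0x68, 0x72, 0xf6, 0x5c, 0xf0]
t2 = [0xee, 0x72, 0x31, 0xf6, 0x97, 0x5c, 0x09, 0xf0]
t3 = [0xee, 0x72, 0x31, 0xf6, 0x68, 0x31, 0x09, 0x06]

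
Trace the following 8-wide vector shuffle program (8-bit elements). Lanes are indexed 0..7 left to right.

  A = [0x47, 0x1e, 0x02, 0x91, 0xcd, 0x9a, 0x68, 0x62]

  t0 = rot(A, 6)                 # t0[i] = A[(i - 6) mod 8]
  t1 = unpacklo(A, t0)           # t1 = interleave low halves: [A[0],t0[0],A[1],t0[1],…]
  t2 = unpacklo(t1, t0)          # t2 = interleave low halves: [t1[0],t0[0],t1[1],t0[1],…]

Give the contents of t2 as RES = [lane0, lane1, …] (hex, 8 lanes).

→ t0 |02|91|cd|9a|68|62|47|1e|
→ t1 |47|02|1e|91|02|cd|91|9a|
→ t2 |47|02|02|91|1e|cd|91|9a|

RES = [ 0x47  0x02  0x02  0x91  0x1e  0xcd  0x91  0x9a ]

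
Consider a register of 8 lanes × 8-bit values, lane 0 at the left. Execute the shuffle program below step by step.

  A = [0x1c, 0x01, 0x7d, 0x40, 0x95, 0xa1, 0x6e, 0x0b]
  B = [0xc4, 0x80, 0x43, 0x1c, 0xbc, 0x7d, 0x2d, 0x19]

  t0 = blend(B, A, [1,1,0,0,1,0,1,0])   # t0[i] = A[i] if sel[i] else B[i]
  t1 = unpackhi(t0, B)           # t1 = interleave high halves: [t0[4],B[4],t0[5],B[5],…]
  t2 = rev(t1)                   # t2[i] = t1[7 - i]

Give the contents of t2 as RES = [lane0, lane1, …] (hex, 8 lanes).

→ t0 |1c|01|43|1c|95|7d|6e|19|
→ t1 |95|bc|7d|7d|6e|2d|19|19|
→ t2 |19|19|2d|6e|7d|7d|bc|95|

RES = [ 0x19  0x19  0x2d  0x6e  0x7d  0x7d  0xbc  0x95 ]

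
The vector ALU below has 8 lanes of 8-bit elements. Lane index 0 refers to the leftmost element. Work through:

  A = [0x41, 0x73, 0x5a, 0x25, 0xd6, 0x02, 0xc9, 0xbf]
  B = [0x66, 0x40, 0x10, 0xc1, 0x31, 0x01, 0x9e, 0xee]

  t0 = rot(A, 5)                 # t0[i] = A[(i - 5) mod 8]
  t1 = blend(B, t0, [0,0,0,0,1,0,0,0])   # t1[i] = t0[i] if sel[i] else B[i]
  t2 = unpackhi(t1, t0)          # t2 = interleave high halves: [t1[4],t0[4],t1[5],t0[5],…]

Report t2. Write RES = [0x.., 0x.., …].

RES = [ 0xbf  0xbf  0x01  0x41  0x9e  0x73  0xee  0x5a ]

t0 = [0x25, 0xd6, 0x02, 0xc9, 0xbf, 0x41, 0x73, 0x5a]
t1 = [0x66, 0x40, 0x10, 0xc1, 0xbf, 0x01, 0x9e, 0xee]
t2 = [0xbf, 0xbf, 0x01, 0x41, 0x9e, 0x73, 0xee, 0x5a]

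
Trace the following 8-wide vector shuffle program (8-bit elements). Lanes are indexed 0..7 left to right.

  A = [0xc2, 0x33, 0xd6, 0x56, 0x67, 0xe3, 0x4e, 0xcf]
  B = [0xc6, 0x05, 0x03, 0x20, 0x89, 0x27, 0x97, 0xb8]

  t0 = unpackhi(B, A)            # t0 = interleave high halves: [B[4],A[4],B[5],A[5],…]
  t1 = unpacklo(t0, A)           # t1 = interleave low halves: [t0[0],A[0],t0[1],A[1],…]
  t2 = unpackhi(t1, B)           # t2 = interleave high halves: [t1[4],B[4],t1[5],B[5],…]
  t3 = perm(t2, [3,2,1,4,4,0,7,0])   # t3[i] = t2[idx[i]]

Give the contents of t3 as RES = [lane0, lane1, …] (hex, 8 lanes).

  t0: 89 67 27 e3 97 4e b8 cf
  t1: 89 c2 67 33 27 d6 e3 56
  t2: 27 89 d6 27 e3 97 56 b8
  t3: 27 d6 89 e3 e3 27 b8 27

RES = [0x27, 0xd6, 0x89, 0xe3, 0xe3, 0x27, 0xb8, 0x27]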